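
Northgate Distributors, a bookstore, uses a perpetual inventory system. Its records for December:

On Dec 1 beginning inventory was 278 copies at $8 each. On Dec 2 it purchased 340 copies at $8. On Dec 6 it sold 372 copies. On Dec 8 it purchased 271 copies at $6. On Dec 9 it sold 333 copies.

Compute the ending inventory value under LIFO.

Dec 6, 372 sold [LIFO — newest first]: 340 @ $8 + 32 @ $8 = $2,976
Dec 9, 333 sold [LIFO — newest first]: 271 @ $6 + 62 @ $8 = $2,122
Total COGS = $2,976 + $2,122 = $5,098
Ending inventory: 184 @ $8 = $1,472
Check: goods available $6,570 = COGS $5,098 + ending $1,472

Ending inventory = $1,472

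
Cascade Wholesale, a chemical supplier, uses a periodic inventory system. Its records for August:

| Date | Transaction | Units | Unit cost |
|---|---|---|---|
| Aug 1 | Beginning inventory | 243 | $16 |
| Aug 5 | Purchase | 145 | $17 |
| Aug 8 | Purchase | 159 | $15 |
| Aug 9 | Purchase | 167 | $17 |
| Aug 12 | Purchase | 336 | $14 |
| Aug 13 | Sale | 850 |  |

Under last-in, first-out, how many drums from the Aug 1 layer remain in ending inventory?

200

Aug 13, 850 sold [LIFO — newest first]: 336 @ $14 + 167 @ $17 + 159 @ $15 + 145 @ $17 + 43 @ $16 = $13,081
Ending inventory: 200 @ $16 = $3,200
Check: goods available $16,281 = COGS $13,081 + ending $3,200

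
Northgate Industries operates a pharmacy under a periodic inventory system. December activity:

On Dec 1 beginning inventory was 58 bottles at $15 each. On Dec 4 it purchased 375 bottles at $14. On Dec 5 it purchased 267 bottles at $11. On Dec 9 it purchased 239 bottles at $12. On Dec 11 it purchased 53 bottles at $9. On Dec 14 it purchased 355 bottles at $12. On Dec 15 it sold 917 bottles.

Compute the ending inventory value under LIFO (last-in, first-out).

Dec 15, 917 sold [LIFO — newest first]: 355 @ $12 + 53 @ $9 + 239 @ $12 + 267 @ $11 + 3 @ $14 = $10,584
Ending inventory: 58 @ $15 + 372 @ $14 = $6,078
Check: goods available $16,662 = COGS $10,584 + ending $6,078

Ending inventory = $6,078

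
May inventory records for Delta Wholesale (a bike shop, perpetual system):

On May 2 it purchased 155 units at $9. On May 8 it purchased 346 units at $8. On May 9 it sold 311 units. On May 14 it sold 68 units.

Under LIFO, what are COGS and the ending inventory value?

COGS = $3,065; ending inventory = $1,098

May 9, 311 sold [LIFO — newest first]: 311 @ $8 = $2,488
May 14, 68 sold [LIFO — newest first]: 35 @ $8 + 33 @ $9 = $577
Total COGS = $2,488 + $577 = $3,065
Ending inventory: 122 @ $9 = $1,098
Check: goods available $4,163 = COGS $3,065 + ending $1,098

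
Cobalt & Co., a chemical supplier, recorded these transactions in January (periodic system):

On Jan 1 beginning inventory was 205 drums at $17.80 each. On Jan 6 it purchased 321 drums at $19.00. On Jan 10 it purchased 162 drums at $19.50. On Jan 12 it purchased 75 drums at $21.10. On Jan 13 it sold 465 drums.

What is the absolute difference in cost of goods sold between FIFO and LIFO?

FIFO COGS: 205 @ $17.80 + 260 @ $19.00 = $8,589.00
LIFO COGS: 75 @ $21.10 + 162 @ $19.50 + 228 @ $19.00 = $9,073.50
Difference = |$8,589.00 − $9,073.50| = $484.50

$484.50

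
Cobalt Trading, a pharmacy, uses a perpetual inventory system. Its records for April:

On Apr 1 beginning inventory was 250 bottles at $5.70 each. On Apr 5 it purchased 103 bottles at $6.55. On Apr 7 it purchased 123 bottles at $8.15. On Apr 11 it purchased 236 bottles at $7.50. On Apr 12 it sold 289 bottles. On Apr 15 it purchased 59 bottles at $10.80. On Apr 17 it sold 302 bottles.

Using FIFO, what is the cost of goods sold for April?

Apr 12, 289 sold [FIFO — oldest first]: 250 @ $5.70 + 39 @ $6.55 = $1,680.45
Apr 17, 302 sold [FIFO — oldest first]: 64 @ $6.55 + 123 @ $8.15 + 115 @ $7.50 = $2,284.15
Total COGS = $1,680.45 + $2,284.15 = $3,964.60
Ending inventory: 121 @ $7.50 + 59 @ $10.80 = $1,544.70

COGS = $3,964.60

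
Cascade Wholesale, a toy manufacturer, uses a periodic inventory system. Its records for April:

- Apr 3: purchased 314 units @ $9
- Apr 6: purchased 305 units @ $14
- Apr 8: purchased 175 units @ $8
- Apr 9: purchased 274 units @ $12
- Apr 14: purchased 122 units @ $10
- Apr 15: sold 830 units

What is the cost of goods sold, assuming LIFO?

COGS = $9,534

Apr 15, 830 sold [LIFO — newest first]: 122 @ $10 + 274 @ $12 + 175 @ $8 + 259 @ $14 = $9,534
Ending inventory: 314 @ $9 + 46 @ $14 = $3,470
Check: goods available $13,004 = COGS $9,534 + ending $3,470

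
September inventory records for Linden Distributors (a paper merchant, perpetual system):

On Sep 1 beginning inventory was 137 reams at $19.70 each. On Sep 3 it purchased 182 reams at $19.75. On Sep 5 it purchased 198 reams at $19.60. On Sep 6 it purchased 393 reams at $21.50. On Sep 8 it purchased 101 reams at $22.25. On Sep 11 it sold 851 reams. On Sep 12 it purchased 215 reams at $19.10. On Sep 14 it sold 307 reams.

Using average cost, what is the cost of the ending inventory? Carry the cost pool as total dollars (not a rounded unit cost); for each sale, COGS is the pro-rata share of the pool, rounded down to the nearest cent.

After Sep 1: 137 on hand, pool $2,698.90 (≈ $19.7000 each)
After Sep 3: 319 on hand, pool $6,293.40 (≈ $19.7285 each)
After Sep 5: 517 on hand, pool $10,174.20 (≈ $19.6793 each)
After Sep 6: 910 on hand, pool $18,623.70 (≈ $20.4656 each)
After Sep 8: 1011 on hand, pool $20,870.95 (≈ $20.6439 each)
Sep 11, sell 851: 851/1011 × $20,870.95 → $17,567.93
After Sep 12: 375 on hand, pool $7,409.52 (≈ $19.7587 each)
Sep 14, sell 307: 307/375 × $7,409.52 → $6,065.92
Total COGS = $17,567.93 + $6,065.92 = $23,633.85
Ending inventory (cost pool remaining) = $1,343.60

Ending inventory = $1,343.60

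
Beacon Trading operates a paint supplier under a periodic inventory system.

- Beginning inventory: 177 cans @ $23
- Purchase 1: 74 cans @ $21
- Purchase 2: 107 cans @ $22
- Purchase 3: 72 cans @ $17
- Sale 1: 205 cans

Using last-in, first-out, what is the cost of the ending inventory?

Ending inventory = $5,079

Sale 1 (205) [LIFO — newest first]: 72 @ $17 + 107 @ $22 + 26 @ $21 = $4,124
Ending inventory: 177 @ $23 + 48 @ $21 = $5,079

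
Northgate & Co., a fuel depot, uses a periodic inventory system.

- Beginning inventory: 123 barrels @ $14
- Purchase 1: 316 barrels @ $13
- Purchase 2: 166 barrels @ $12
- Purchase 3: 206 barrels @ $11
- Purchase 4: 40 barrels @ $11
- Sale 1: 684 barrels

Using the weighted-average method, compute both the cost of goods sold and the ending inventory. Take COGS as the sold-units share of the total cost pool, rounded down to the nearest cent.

COGS = $8,461.98; ending inventory = $2,066.02

Sale 1, sell 684: 684/851 × $10,528.00 → $8,461.98
Ending inventory (cost pool remaining) = $2,066.02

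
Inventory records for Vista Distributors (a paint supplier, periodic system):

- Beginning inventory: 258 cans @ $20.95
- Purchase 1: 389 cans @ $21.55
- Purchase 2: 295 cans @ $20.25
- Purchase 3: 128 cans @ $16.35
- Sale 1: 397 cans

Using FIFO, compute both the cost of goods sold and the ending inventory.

Sale 1 (397) [FIFO — oldest first]: 258 @ $20.95 + 139 @ $21.55 = $8,400.55
Ending inventory: 250 @ $21.55 + 295 @ $20.25 + 128 @ $16.35 = $13,454.05

COGS = $8,400.55; ending inventory = $13,454.05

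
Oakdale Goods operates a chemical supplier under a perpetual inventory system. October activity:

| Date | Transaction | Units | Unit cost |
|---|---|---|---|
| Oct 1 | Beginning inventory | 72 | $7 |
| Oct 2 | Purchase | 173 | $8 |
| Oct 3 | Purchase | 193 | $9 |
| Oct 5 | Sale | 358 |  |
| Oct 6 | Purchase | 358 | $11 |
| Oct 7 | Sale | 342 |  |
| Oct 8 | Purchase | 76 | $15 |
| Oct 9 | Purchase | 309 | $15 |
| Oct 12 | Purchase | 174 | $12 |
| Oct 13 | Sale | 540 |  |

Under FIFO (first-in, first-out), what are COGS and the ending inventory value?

COGS = $14,046; ending inventory = $1,380

Oct 5, 358 sold [FIFO — oldest first]: 72 @ $7 + 173 @ $8 + 113 @ $9 = $2,905
Oct 7, 342 sold [FIFO — oldest first]: 80 @ $9 + 262 @ $11 = $3,602
Oct 13, 540 sold [FIFO — oldest first]: 96 @ $11 + 76 @ $15 + 309 @ $15 + 59 @ $12 = $7,539
Total COGS = $2,905 + $3,602 + $7,539 = $14,046
Ending inventory: 115 @ $12 = $1,380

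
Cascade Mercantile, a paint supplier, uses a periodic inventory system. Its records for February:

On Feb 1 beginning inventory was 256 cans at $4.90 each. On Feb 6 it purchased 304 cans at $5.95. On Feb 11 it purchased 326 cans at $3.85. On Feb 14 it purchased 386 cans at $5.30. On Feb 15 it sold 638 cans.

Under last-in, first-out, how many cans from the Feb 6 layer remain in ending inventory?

Feb 15, 638 sold [LIFO — newest first]: 386 @ $5.30 + 252 @ $3.85 = $3,016.00
Ending inventory: 256 @ $4.90 + 304 @ $5.95 + 74 @ $3.85 = $3,348.10

304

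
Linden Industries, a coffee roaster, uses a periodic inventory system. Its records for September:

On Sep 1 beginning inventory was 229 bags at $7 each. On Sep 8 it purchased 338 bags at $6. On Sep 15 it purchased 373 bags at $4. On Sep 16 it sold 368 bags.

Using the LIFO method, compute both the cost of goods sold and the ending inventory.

Sep 16, 368 sold [LIFO — newest first]: 368 @ $4 = $1,472
Ending inventory: 229 @ $7 + 338 @ $6 + 5 @ $4 = $3,651

COGS = $1,472; ending inventory = $3,651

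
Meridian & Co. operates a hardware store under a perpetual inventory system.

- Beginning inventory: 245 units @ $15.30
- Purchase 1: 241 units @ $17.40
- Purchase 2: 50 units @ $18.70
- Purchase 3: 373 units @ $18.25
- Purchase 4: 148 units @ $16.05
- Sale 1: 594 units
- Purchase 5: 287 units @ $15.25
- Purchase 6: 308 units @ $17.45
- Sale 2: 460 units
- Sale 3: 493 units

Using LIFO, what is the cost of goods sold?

Sale 1 (594) [LIFO — newest first]: 148 @ $16.05 + 373 @ $18.25 + 50 @ $18.70 + 23 @ $17.40 = $10,517.85
Sale 2 (460) [LIFO — newest first]: 308 @ $17.45 + 152 @ $15.25 = $7,692.60
Sale 3 (493) [LIFO — newest first]: 135 @ $15.25 + 218 @ $17.40 + 140 @ $15.30 = $7,993.95
Total COGS = $10,517.85 + $7,692.60 + $7,993.95 = $26,204.40
Ending inventory: 105 @ $15.30 = $1,606.50
Check: goods available $27,810.90 = COGS $26,204.40 + ending $1,606.50

COGS = $26,204.40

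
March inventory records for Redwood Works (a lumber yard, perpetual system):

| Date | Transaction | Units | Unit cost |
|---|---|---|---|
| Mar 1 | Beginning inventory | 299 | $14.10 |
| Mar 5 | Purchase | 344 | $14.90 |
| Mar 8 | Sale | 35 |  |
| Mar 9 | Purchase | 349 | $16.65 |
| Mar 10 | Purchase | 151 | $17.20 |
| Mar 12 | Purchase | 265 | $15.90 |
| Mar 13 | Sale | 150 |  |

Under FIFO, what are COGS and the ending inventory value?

Mar 8, 35 sold [FIFO — oldest first]: 35 @ $14.10 = $493.50
Mar 13, 150 sold [FIFO — oldest first]: 150 @ $14.10 = $2,115.00
Total COGS = $493.50 + $2,115.00 = $2,608.50
Ending inventory: 114 @ $14.10 + 344 @ $14.90 + 349 @ $16.65 + 151 @ $17.20 + 265 @ $15.90 = $19,354.55

COGS = $2,608.50; ending inventory = $19,354.55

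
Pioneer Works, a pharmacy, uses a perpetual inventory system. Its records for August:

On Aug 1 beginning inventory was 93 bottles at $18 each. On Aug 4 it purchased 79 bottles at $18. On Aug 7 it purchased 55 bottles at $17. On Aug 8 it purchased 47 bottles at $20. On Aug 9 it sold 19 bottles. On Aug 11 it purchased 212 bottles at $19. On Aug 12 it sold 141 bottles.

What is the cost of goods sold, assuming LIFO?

COGS = $3,059

Aug 9, 19 sold [LIFO — newest first]: 19 @ $20 = $380
Aug 12, 141 sold [LIFO — newest first]: 141 @ $19 = $2,679
Total COGS = $380 + $2,679 = $3,059
Ending inventory: 93 @ $18 + 79 @ $18 + 55 @ $17 + 28 @ $20 + 71 @ $19 = $5,940
Check: goods available $8,999 = COGS $3,059 + ending $5,940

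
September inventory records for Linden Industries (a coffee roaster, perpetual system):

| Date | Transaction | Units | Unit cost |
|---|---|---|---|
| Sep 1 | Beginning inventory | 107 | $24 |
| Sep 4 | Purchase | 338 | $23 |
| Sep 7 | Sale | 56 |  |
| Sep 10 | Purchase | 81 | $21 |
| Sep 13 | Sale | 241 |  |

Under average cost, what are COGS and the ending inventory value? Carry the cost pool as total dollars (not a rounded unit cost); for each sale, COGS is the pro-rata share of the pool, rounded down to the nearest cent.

After Sep 1: 107 on hand, pool $2,568.00 (≈ $24.0000 each)
After Sep 4: 445 on hand, pool $10,342.00 (≈ $23.2404 each)
Sep 7, sell 56: 56/445 × $10,342.00 → $1,301.46
After Sep 10: 470 on hand, pool $10,741.54 (≈ $22.8543 each)
Sep 13, sell 241: 241/470 × $10,741.54 → $5,507.89
Total COGS = $1,301.46 + $5,507.89 = $6,809.35
Ending inventory (cost pool remaining) = $5,233.65

COGS = $6,809.35; ending inventory = $5,233.65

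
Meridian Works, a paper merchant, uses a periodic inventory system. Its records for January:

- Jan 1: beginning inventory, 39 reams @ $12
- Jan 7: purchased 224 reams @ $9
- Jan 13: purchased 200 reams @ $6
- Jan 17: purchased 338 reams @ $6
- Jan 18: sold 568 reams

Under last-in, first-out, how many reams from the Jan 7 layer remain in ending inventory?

Jan 18, 568 sold [LIFO — newest first]: 338 @ $6 + 200 @ $6 + 30 @ $9 = $3,498
Ending inventory: 39 @ $12 + 194 @ $9 = $2,214
Check: goods available $5,712 = COGS $3,498 + ending $2,214

194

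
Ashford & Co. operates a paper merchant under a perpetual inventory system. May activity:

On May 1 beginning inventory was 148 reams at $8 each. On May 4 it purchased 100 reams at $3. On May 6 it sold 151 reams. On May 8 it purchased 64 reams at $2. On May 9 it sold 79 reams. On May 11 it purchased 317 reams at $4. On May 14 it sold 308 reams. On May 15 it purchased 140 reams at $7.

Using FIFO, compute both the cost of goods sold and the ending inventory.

May 6, 151 sold [FIFO — oldest first]: 148 @ $8 + 3 @ $3 = $1,193
May 9, 79 sold [FIFO — oldest first]: 79 @ $3 = $237
May 14, 308 sold [FIFO — oldest first]: 18 @ $3 + 64 @ $2 + 226 @ $4 = $1,086
Total COGS = $1,193 + $237 + $1,086 = $2,516
Ending inventory: 91 @ $4 + 140 @ $7 = $1,344

COGS = $2,516; ending inventory = $1,344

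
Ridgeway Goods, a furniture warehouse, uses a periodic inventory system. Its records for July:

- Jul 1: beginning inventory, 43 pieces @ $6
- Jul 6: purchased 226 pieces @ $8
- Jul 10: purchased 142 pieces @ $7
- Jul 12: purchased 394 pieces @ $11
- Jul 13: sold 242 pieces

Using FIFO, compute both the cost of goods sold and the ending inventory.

Jul 13, 242 sold [FIFO — oldest first]: 43 @ $6 + 199 @ $8 = $1,850
Ending inventory: 27 @ $8 + 142 @ $7 + 394 @ $11 = $5,544

COGS = $1,850; ending inventory = $5,544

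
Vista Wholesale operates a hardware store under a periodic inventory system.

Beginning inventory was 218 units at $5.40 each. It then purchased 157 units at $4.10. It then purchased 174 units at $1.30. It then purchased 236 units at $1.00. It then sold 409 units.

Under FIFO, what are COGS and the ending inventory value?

COGS = $1,865.10; ending inventory = $418.00

Sale 1 (409) [FIFO — oldest first]: 218 @ $5.40 + 157 @ $4.10 + 34 @ $1.30 = $1,865.10
Ending inventory: 140 @ $1.30 + 236 @ $1.00 = $418.00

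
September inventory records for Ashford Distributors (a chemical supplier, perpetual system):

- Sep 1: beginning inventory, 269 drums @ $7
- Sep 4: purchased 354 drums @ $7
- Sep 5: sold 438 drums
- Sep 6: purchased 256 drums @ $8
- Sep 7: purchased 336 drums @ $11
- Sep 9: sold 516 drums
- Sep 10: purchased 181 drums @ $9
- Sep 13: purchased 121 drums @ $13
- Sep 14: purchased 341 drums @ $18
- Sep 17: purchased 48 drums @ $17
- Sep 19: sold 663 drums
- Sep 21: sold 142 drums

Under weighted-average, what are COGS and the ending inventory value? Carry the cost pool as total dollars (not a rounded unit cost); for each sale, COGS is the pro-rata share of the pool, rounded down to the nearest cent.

COGS = $18,327.69; ending inventory = $1,933.31

After Sep 1: 269 on hand, pool $1,883.00 (≈ $7.0000 each)
After Sep 4: 623 on hand, pool $4,361.00 (≈ $7.0000 each)
Sep 5, sell 438: 438/623 × $4,361.00 → $3,066.00
After Sep 6: 441 on hand, pool $3,343.00 (≈ $7.5805 each)
After Sep 7: 777 on hand, pool $7,039.00 (≈ $9.0592 each)
Sep 9, sell 516: 516/777 × $7,039.00 → $4,674.54
After Sep 10: 442 on hand, pool $3,993.46 (≈ $9.0350 each)
After Sep 13: 563 on hand, pool $5,566.46 (≈ $9.8871 each)
After Sep 14: 904 on hand, pool $11,704.46 (≈ $12.9474 each)
After Sep 17: 952 on hand, pool $12,520.46 (≈ $13.1517 each)
Sep 19, sell 663: 663/952 × $12,520.46 → $8,719.60
Sep 21, sell 142: 142/289 × $3,800.86 → $1,867.55
Total COGS = $3,066.00 + $4,674.54 + $8,719.60 + $1,867.55 = $18,327.69
Ending inventory (cost pool remaining) = $1,933.31
Check: goods available $20,261.00 = COGS $18,327.69 + ending $1,933.31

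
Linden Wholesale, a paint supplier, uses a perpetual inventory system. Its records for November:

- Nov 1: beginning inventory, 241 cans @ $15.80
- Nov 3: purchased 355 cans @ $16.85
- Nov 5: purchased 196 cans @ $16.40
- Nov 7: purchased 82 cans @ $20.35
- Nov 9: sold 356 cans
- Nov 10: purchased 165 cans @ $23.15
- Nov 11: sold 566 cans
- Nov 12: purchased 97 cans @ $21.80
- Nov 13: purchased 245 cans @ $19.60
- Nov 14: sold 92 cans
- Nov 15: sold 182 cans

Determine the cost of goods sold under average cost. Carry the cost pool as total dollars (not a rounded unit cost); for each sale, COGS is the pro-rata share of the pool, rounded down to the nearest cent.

COGS = $21,757.11

After Nov 1: 241 on hand, pool $3,807.80 (≈ $15.8000 each)
After Nov 3: 596 on hand, pool $9,789.55 (≈ $16.4254 each)
After Nov 5: 792 on hand, pool $13,003.95 (≈ $16.4191 each)
After Nov 7: 874 on hand, pool $14,672.65 (≈ $16.7879 each)
Nov 9, sell 356: 356/874 × $14,672.65 → $5,976.50
After Nov 10: 683 on hand, pool $12,515.90 (≈ $18.3249 each)
Nov 11, sell 566: 566/683 × $12,515.90 → $10,371.88
After Nov 12: 214 on hand, pool $4,258.62 (≈ $19.9001 each)
After Nov 13: 459 on hand, pool $9,060.62 (≈ $19.7399 each)
Nov 14, sell 92: 92/459 × $9,060.62 → $1,816.07
Nov 15, sell 182: 182/367 × $7,244.55 → $3,592.66
Total COGS = $5,976.50 + $10,371.88 + $1,816.07 + $3,592.66 = $21,757.11
Ending inventory (cost pool remaining) = $3,651.89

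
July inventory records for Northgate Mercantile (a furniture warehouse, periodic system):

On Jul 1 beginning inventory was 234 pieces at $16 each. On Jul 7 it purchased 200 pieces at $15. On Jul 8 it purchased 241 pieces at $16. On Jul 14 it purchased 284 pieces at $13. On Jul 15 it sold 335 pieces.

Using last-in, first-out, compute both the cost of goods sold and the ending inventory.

Jul 15, 335 sold [LIFO — newest first]: 284 @ $13 + 51 @ $16 = $4,508
Ending inventory: 234 @ $16 + 200 @ $15 + 190 @ $16 = $9,784

COGS = $4,508; ending inventory = $9,784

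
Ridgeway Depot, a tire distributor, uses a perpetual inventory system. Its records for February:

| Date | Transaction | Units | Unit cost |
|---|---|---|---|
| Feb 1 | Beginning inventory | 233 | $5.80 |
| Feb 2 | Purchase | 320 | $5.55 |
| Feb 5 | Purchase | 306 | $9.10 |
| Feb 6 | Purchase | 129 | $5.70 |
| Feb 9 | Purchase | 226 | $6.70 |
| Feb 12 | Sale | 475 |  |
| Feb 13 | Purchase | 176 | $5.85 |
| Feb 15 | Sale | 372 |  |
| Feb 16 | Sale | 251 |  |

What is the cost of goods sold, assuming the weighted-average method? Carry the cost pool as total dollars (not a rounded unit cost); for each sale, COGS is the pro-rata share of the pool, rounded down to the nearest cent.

COGS = $7,277.05

After Feb 1: 233 on hand, pool $1,351.40 (≈ $5.8000 each)
After Feb 2: 553 on hand, pool $3,127.40 (≈ $5.6553 each)
After Feb 5: 859 on hand, pool $5,912.00 (≈ $6.8824 each)
After Feb 6: 988 on hand, pool $6,647.30 (≈ $6.7280 each)
After Feb 9: 1214 on hand, pool $8,161.50 (≈ $6.7228 each)
Feb 12, sell 475: 475/1214 × $8,161.50 → $3,193.33
After Feb 13: 915 on hand, pool $5,997.77 (≈ $6.5549 each)
Feb 15, sell 372: 372/915 × $5,997.77 → $2,438.43
Feb 16, sell 251: 251/543 × $3,559.34 → $1,645.29
Total COGS = $3,193.33 + $2,438.43 + $1,645.29 = $7,277.05
Ending inventory (cost pool remaining) = $1,914.05
Check: goods available $9,191.10 = COGS $7,277.05 + ending $1,914.05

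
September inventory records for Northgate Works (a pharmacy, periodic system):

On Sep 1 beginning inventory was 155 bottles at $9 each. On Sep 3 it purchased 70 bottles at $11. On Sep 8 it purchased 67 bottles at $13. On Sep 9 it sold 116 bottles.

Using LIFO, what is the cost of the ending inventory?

Ending inventory = $1,626

Sep 9, 116 sold [LIFO — newest first]: 67 @ $13 + 49 @ $11 = $1,410
Ending inventory: 155 @ $9 + 21 @ $11 = $1,626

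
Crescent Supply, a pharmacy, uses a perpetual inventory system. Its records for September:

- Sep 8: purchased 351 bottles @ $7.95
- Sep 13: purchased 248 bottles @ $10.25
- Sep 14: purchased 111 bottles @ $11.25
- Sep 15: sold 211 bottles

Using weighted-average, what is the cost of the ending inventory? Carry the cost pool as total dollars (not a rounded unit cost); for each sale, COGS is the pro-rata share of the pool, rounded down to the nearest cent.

After Sep 8: 351 on hand, pool $2,790.45 (≈ $7.9500 each)
After Sep 13: 599 on hand, pool $5,332.45 (≈ $8.9023 each)
After Sep 14: 710 on hand, pool $6,581.20 (≈ $9.2693 each)
Sep 15, sell 211: 211/710 × $6,581.20 → $1,955.82
Ending inventory (cost pool remaining) = $4,625.38
Check: goods available $6,581.20 = COGS $1,955.82 + ending $4,625.38

Ending inventory = $4,625.38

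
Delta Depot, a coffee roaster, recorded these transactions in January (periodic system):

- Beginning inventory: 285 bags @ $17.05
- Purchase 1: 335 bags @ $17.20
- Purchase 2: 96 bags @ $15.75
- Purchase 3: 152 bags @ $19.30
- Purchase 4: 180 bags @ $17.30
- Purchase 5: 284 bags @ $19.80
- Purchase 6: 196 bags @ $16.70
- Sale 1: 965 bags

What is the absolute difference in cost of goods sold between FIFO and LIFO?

FIFO COGS: 285 @ $17.05 + 335 @ $17.20 + 96 @ $15.75 + 152 @ $19.30 + 97 @ $17.30 = $16,744.95
LIFO COGS: 196 @ $16.70 + 284 @ $19.80 + 180 @ $17.30 + 152 @ $19.30 + 96 @ $15.75 + 57 @ $17.20 = $17,436.40
Difference = |$16,744.95 − $17,436.40| = $691.45

$691.45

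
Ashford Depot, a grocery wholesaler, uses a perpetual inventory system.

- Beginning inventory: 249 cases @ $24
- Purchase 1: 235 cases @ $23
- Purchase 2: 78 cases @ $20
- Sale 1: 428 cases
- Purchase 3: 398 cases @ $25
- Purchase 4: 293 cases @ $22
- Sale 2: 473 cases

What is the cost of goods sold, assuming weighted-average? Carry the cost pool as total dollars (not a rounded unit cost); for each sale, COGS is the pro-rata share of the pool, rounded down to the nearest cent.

COGS = $21,024.85

After Beginning: 249 on hand, pool $5,976.00 (≈ $24.0000 each)
After Purchase 1: 484 on hand, pool $11,381.00 (≈ $23.5145 each)
After Purchase 2: 562 on hand, pool $12,941.00 (≈ $23.0267 each)
Sale 1, sell 428: 428/562 × $12,941.00 → $9,855.42
After Purchase 3: 532 on hand, pool $13,035.58 (≈ $24.5030 each)
After Purchase 4: 825 on hand, pool $19,481.58 (≈ $23.6140 each)
Sale 2, sell 473: 473/825 × $19,481.58 → $11,169.43
Total COGS = $9,855.42 + $11,169.43 = $21,024.85
Ending inventory (cost pool remaining) = $8,312.15
Check: goods available $29,337.00 = COGS $21,024.85 + ending $8,312.15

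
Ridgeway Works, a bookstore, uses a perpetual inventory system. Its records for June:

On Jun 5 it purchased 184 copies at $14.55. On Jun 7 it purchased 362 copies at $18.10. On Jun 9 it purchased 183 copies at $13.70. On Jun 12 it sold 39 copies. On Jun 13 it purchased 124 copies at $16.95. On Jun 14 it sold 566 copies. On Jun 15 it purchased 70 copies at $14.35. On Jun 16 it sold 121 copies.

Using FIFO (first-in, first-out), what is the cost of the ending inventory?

Ending inventory = $3,147.40

Jun 12, 39 sold [FIFO — oldest first]: 39 @ $14.55 = $567.45
Jun 14, 566 sold [FIFO — oldest first]: 145 @ $14.55 + 362 @ $18.10 + 59 @ $13.70 = $9,470.25
Jun 16, 121 sold [FIFO — oldest first]: 121 @ $13.70 = $1,657.70
Total COGS = $567.45 + $9,470.25 + $1,657.70 = $11,695.40
Ending inventory: 3 @ $13.70 + 124 @ $16.95 + 70 @ $14.35 = $3,147.40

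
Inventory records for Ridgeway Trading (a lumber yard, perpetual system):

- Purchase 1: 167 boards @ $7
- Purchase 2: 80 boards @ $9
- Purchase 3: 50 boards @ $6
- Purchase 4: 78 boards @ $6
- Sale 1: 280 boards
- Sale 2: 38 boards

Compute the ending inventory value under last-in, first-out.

Sale 1 (280) [LIFO — newest first]: 78 @ $6 + 50 @ $6 + 80 @ $9 + 72 @ $7 = $1,992
Sale 2 (38) [LIFO — newest first]: 38 @ $7 = $266
Total COGS = $1,992 + $266 = $2,258
Ending inventory: 57 @ $7 = $399
Check: goods available $2,657 = COGS $2,258 + ending $399

Ending inventory = $399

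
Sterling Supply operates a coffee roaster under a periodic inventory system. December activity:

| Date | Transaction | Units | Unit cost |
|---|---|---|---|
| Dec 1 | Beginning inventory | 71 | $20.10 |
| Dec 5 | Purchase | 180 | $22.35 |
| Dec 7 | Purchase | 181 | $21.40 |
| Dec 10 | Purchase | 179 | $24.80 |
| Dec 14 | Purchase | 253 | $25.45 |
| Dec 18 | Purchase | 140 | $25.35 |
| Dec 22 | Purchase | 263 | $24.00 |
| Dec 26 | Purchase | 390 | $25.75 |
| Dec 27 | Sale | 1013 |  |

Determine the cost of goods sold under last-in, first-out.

Dec 27, 1013 sold [LIFO — newest first]: 390 @ $25.75 + 263 @ $24.00 + 140 @ $25.35 + 220 @ $25.45 = $25,502.50
Ending inventory: 71 @ $20.10 + 180 @ $22.35 + 181 @ $21.40 + 179 @ $24.80 + 33 @ $25.45 = $14,602.55
Check: goods available $40,105.05 = COGS $25,502.50 + ending $14,602.55

COGS = $25,502.50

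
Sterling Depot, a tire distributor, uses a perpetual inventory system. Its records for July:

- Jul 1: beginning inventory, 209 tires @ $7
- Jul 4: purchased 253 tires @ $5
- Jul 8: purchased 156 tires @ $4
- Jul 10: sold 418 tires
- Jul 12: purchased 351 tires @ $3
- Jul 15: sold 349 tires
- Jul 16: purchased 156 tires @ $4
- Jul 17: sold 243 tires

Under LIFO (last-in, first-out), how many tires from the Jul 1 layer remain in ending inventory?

Jul 10, 418 sold [LIFO — newest first]: 156 @ $4 + 253 @ $5 + 9 @ $7 = $1,952
Jul 15, 349 sold [LIFO — newest first]: 349 @ $3 = $1,047
Jul 17, 243 sold [LIFO — newest first]: 156 @ $4 + 2 @ $3 + 85 @ $7 = $1,225
Total COGS = $1,952 + $1,047 + $1,225 = $4,224
Ending inventory: 115 @ $7 = $805
Check: goods available $5,029 = COGS $4,224 + ending $805

115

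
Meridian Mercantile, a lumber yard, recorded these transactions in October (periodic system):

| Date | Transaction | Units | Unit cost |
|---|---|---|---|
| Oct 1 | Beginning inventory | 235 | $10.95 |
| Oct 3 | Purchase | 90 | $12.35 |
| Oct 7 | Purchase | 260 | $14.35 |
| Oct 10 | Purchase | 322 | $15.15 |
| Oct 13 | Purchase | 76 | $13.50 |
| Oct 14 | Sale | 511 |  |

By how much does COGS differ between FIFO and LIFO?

$1,172.00

FIFO COGS: 235 @ $10.95 + 90 @ $12.35 + 186 @ $14.35 = $6,353.85
LIFO COGS: 76 @ $13.50 + 322 @ $15.15 + 113 @ $14.35 = $7,525.85
Difference = |$6,353.85 − $7,525.85| = $1,172.00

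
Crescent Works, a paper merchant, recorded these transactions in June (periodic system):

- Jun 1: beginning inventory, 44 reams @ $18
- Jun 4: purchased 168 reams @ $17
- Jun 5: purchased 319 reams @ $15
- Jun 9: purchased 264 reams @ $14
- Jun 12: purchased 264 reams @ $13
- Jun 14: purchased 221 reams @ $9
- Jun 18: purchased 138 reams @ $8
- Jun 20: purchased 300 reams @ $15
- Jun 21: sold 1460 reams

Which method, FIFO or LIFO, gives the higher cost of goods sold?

FIFO COGS: 44 @ $18 + 168 @ $17 + 319 @ $15 + 264 @ $14 + 264 @ $13 + 221 @ $9 + 138 @ $8 + 42 @ $15 = $19,284
LIFO COGS: 300 @ $15 + 138 @ $8 + 221 @ $9 + 264 @ $13 + 264 @ $14 + 273 @ $15 = $18,816

FIFO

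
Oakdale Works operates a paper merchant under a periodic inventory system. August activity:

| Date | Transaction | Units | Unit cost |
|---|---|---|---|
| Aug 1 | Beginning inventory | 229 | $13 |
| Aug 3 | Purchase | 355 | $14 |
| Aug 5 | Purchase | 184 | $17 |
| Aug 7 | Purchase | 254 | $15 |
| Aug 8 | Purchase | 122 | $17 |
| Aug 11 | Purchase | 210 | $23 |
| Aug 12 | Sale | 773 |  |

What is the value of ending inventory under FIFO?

Aug 12, 773 sold [FIFO — oldest first]: 229 @ $13 + 355 @ $14 + 184 @ $17 + 5 @ $15 = $11,150
Ending inventory: 249 @ $15 + 122 @ $17 + 210 @ $23 = $10,639

Ending inventory = $10,639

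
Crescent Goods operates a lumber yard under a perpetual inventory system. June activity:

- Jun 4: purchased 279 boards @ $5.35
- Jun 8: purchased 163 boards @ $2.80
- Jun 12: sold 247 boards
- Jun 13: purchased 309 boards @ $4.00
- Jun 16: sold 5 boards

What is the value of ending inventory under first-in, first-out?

Jun 12, 247 sold [FIFO — oldest first]: 247 @ $5.35 = $1,321.45
Jun 16, 5 sold [FIFO — oldest first]: 5 @ $5.35 = $26.75
Total COGS = $1,321.45 + $26.75 = $1,348.20
Ending inventory: 27 @ $5.35 + 163 @ $2.80 + 309 @ $4.00 = $1,836.85
Check: goods available $3,185.05 = COGS $1,348.20 + ending $1,836.85

Ending inventory = $1,836.85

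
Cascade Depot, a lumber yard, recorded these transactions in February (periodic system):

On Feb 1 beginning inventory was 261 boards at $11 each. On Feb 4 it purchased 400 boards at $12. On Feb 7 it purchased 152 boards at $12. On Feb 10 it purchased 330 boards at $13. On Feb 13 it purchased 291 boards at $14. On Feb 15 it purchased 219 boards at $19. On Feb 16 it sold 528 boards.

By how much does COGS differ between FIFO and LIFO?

$2,394

FIFO COGS: 261 @ $11 + 267 @ $12 = $6,075
LIFO COGS: 219 @ $19 + 291 @ $14 + 18 @ $13 = $8,469
Difference = |$6,075 − $8,469| = $2,394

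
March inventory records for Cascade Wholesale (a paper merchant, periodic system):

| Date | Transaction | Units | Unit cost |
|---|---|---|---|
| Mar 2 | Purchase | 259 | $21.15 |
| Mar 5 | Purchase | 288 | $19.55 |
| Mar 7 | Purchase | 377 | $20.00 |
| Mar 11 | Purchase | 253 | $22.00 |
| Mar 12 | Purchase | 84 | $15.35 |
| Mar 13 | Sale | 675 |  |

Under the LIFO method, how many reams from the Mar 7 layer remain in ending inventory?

Mar 13, 675 sold [LIFO — newest first]: 84 @ $15.35 + 253 @ $22.00 + 338 @ $20.00 = $13,615.40
Ending inventory: 259 @ $21.15 + 288 @ $19.55 + 39 @ $20.00 = $11,888.25
Check: goods available $25,503.65 = COGS $13,615.40 + ending $11,888.25

39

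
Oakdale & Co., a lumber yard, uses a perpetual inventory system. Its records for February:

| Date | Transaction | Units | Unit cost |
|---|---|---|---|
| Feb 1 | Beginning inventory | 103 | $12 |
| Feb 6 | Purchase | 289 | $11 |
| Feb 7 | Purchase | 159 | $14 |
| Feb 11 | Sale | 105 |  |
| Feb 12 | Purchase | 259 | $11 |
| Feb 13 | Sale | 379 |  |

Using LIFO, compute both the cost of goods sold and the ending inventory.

Feb 11, 105 sold [LIFO — newest first]: 105 @ $14 = $1,470
Feb 13, 379 sold [LIFO — newest first]: 259 @ $11 + 54 @ $14 + 66 @ $11 = $4,331
Total COGS = $1,470 + $4,331 = $5,801
Ending inventory: 103 @ $12 + 223 @ $11 = $3,689

COGS = $5,801; ending inventory = $3,689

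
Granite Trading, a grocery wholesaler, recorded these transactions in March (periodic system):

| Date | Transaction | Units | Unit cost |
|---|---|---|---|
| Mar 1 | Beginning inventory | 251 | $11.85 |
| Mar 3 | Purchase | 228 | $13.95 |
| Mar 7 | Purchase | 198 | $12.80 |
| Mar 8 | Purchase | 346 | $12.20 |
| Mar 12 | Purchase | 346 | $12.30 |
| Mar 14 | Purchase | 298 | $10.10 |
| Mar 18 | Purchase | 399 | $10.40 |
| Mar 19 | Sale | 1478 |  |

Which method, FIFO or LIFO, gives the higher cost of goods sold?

FIFO

FIFO COGS: 251 @ $11.85 + 228 @ $13.95 + 198 @ $12.80 + 346 @ $12.20 + 346 @ $12.30 + 109 @ $10.10 = $18,267.25
LIFO COGS: 399 @ $10.40 + 298 @ $10.10 + 346 @ $12.30 + 346 @ $12.20 + 89 @ $12.80 = $16,775.60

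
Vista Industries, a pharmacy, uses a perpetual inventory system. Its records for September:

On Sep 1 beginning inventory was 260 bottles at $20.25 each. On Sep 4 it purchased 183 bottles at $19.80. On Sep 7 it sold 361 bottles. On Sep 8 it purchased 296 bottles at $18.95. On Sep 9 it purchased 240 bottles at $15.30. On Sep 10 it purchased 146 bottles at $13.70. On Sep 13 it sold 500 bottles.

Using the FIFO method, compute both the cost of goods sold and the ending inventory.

COGS = $16,364.20; ending inventory = $3,805.60

Sep 7, 361 sold [FIFO — oldest first]: 260 @ $20.25 + 101 @ $19.80 = $7,264.80
Sep 13, 500 sold [FIFO — oldest first]: 82 @ $19.80 + 296 @ $18.95 + 122 @ $15.30 = $9,099.40
Total COGS = $7,264.80 + $9,099.40 = $16,364.20
Ending inventory: 118 @ $15.30 + 146 @ $13.70 = $3,805.60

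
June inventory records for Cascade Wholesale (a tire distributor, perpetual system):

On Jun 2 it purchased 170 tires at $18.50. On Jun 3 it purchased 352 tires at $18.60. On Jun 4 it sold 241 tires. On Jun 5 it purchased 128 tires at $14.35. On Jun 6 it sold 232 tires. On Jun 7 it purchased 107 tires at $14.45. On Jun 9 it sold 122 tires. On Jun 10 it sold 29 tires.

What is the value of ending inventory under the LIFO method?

Ending inventory = $2,460.50

Jun 4, 241 sold [LIFO — newest first]: 241 @ $18.60 = $4,482.60
Jun 6, 232 sold [LIFO — newest first]: 128 @ $14.35 + 104 @ $18.60 = $3,771.20
Jun 9, 122 sold [LIFO — newest first]: 107 @ $14.45 + 7 @ $18.60 + 8 @ $18.50 = $1,824.35
Jun 10, 29 sold [LIFO — newest first]: 29 @ $18.50 = $536.50
Total COGS = $4,482.60 + $3,771.20 + $1,824.35 + $536.50 = $10,614.65
Ending inventory: 133 @ $18.50 = $2,460.50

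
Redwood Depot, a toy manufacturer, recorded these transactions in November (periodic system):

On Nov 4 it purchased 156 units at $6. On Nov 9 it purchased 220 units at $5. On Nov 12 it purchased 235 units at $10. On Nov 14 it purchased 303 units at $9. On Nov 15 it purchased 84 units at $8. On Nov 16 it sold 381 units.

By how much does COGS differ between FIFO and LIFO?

FIFO COGS: 156 @ $6 + 220 @ $5 + 5 @ $10 = $2,086
LIFO COGS: 84 @ $8 + 297 @ $9 = $3,345
Difference = |$2,086 − $3,345| = $1,259

$1,259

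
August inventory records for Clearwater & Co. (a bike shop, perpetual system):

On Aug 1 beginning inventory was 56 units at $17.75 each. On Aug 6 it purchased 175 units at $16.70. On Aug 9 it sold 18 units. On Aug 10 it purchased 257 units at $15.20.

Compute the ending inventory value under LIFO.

Ending inventory = $7,522.30

Aug 9, 18 sold [LIFO — newest first]: 18 @ $16.70 = $300.60
Ending inventory: 56 @ $17.75 + 157 @ $16.70 + 257 @ $15.20 = $7,522.30
Check: goods available $7,822.90 = COGS $300.60 + ending $7,522.30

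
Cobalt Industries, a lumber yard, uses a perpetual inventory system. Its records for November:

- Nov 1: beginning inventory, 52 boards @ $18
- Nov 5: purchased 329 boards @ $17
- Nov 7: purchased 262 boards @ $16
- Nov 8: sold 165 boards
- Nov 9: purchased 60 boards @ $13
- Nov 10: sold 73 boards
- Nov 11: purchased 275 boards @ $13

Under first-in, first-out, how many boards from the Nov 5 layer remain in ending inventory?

143

Nov 8, 165 sold [FIFO — oldest first]: 52 @ $18 + 113 @ $17 = $2,857
Nov 10, 73 sold [FIFO — oldest first]: 73 @ $17 = $1,241
Total COGS = $2,857 + $1,241 = $4,098
Ending inventory: 143 @ $17 + 262 @ $16 + 60 @ $13 + 275 @ $13 = $10,978
Check: goods available $15,076 = COGS $4,098 + ending $10,978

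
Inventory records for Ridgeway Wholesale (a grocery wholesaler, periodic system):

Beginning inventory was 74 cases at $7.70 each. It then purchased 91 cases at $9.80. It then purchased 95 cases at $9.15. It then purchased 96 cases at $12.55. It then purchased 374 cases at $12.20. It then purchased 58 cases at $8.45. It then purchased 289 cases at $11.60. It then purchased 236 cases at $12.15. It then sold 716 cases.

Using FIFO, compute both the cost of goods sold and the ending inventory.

Sale 1 (716) [FIFO — oldest first]: 74 @ $7.70 + 91 @ $9.80 + 95 @ $9.15 + 96 @ $12.55 + 360 @ $12.20 = $7,927.65
Ending inventory: 14 @ $12.20 + 58 @ $8.45 + 289 @ $11.60 + 236 @ $12.15 = $6,880.70

COGS = $7,927.65; ending inventory = $6,880.70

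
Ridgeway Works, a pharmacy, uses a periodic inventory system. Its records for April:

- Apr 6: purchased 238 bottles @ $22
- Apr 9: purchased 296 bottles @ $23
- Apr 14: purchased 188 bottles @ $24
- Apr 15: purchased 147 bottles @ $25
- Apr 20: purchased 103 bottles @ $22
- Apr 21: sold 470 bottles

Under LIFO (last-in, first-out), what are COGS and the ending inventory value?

COGS = $11,189; ending inventory = $11,308

Apr 21, 470 sold [LIFO — newest first]: 103 @ $22 + 147 @ $25 + 188 @ $24 + 32 @ $23 = $11,189
Ending inventory: 238 @ $22 + 264 @ $23 = $11,308
Check: goods available $22,497 = COGS $11,189 + ending $11,308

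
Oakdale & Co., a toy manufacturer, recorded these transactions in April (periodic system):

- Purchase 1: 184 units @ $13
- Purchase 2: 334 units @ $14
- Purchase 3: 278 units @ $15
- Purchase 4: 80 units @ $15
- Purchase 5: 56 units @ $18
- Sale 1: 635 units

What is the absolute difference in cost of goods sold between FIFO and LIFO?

$649

FIFO COGS: 184 @ $13 + 334 @ $14 + 117 @ $15 = $8,823
LIFO COGS: 56 @ $18 + 80 @ $15 + 278 @ $15 + 221 @ $14 = $9,472
Difference = |$8,823 − $9,472| = $649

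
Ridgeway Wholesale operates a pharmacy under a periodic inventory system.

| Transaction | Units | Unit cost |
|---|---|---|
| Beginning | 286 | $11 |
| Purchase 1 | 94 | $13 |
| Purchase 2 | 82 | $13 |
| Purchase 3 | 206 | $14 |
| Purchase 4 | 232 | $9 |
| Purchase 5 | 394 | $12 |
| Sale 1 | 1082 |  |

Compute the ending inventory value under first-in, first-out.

Sale 1 (1082) [FIFO — oldest first]: 286 @ $11 + 94 @ $13 + 82 @ $13 + 206 @ $14 + 232 @ $9 + 182 @ $12 = $12,590
Ending inventory: 212 @ $12 = $2,544

Ending inventory = $2,544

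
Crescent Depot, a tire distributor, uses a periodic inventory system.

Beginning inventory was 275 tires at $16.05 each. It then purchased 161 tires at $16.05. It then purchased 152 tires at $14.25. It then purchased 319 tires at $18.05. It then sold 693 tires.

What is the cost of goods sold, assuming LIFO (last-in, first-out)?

COGS = $11,487.05

Sale 1 (693) [LIFO — newest first]: 319 @ $18.05 + 152 @ $14.25 + 161 @ $16.05 + 61 @ $16.05 = $11,487.05
Ending inventory: 214 @ $16.05 = $3,434.70
Check: goods available $14,921.75 = COGS $11,487.05 + ending $3,434.70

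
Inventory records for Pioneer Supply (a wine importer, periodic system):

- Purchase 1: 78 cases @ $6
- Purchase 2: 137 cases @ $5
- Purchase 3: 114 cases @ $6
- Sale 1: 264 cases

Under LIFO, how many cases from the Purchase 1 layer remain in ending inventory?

Sale 1 (264) [LIFO — newest first]: 114 @ $6 + 137 @ $5 + 13 @ $6 = $1,447
Ending inventory: 65 @ $6 = $390

65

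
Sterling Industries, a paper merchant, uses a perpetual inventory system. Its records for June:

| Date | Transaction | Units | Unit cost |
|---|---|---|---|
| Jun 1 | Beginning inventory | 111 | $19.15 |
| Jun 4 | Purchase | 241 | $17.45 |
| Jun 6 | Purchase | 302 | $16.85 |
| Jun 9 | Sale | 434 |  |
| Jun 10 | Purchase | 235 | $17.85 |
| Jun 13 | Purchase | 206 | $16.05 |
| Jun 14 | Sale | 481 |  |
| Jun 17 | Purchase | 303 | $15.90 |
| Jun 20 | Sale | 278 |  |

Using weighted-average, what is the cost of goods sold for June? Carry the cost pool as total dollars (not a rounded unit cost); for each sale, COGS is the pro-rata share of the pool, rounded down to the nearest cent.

After Jun 1: 111 on hand, pool $2,125.65 (≈ $19.1500 each)
After Jun 4: 352 on hand, pool $6,331.10 (≈ $17.9861 each)
After Jun 6: 654 on hand, pool $11,419.80 (≈ $17.4615 each)
Jun 9, sell 434: 434/654 × $11,419.80 → $7,578.27
After Jun 10: 455 on hand, pool $8,036.28 (≈ $17.6622 each)
After Jun 13: 661 on hand, pool $11,342.58 (≈ $17.1597 each)
Jun 14, sell 481: 481/661 × $11,342.58 → $8,253.82
After Jun 17: 483 on hand, pool $7,906.46 (≈ $16.3695 each)
Jun 20, sell 278: 278/483 × $7,906.46 → $4,550.71
Total COGS = $7,578.27 + $8,253.82 + $4,550.71 = $20,382.80
Ending inventory (cost pool remaining) = $3,355.75

COGS = $20,382.80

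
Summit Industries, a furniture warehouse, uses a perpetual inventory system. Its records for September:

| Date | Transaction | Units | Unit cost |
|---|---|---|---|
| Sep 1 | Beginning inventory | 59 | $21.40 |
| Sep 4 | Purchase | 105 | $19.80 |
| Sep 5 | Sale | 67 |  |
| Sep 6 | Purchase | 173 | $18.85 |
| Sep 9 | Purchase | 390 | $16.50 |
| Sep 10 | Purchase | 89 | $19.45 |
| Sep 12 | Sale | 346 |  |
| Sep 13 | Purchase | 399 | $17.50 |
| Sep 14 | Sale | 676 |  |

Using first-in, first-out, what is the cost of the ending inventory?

Sep 5, 67 sold [FIFO — oldest first]: 59 @ $21.40 + 8 @ $19.80 = $1,421.00
Sep 12, 346 sold [FIFO — oldest first]: 97 @ $19.80 + 173 @ $18.85 + 76 @ $16.50 = $6,435.65
Sep 14, 676 sold [FIFO — oldest first]: 314 @ $16.50 + 89 @ $19.45 + 273 @ $17.50 = $11,689.55
Total COGS = $1,421.00 + $6,435.65 + $11,689.55 = $19,546.20
Ending inventory: 126 @ $17.50 = $2,205.00
Check: goods available $21,751.20 = COGS $19,546.20 + ending $2,205.00

Ending inventory = $2,205.00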